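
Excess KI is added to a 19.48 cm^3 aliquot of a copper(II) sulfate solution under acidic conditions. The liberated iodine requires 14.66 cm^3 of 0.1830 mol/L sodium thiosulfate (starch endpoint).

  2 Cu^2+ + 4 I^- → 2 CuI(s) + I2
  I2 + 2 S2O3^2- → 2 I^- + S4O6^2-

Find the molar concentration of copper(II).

0.1377 mol/L

n(S2O3^2-) = 0.01466 × 0.1830 = 2.683 × 10^-3 mol
n(I2) = n(S2O3^2-)/2 = 1.341 × 10^-3 mol
From the 2:1 ratio, n(Cu2+) in the aliquot = 2/1 × 1.341 × 10^-3 = 2.683 × 10^-3 mol
[Cu2+] = 2.683 × 10^-3 / 0.01948 = 0.1377 mol/L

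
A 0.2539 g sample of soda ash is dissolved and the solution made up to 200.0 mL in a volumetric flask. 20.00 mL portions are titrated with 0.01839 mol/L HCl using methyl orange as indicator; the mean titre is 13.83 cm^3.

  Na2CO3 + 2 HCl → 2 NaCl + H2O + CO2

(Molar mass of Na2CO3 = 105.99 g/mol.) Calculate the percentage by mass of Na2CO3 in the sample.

n(HCl) per titration = 0.01383 × 0.01839 = 2.543 × 10^-4 mol
From the 1:2 ratio, n(Na2CO3) in each aliquot = 1/2 × 2.543 × 10^-4 = 1.272 × 10^-4 mol
n(Na2CO3) in the whole flask = 1.272 × 10^-4 × 200.0/20.00 = 1.272 × 10^-3 mol
mass of Na2CO3 = 1.272 × 10^-3 × 105.99 = 0.1348 g
% Na2CO3 = 0.1348 / 0.2539 × 100 = 53.09 %

53.09 %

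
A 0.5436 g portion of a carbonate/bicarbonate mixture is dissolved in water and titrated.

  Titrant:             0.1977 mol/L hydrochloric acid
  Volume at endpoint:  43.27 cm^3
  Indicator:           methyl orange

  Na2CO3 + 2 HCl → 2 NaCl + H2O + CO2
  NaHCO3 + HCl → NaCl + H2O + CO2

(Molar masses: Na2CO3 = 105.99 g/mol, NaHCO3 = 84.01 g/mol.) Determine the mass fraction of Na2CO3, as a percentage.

55.03 %

n(HCl) = 0.04327 × 0.1977 = 8.554 × 10^-3 mol
Let x = n(Na2CO3), y = n(NaHCO3).
Titrant: 2x + 1y = 8.554 × 10^-3;  mass: 105.99x + 84.01y = 0.5436
Solving, x = 2.822 × 10^-3 mol, y = 2.910 × 10^-3 mol
mass of Na2CO3 = 2.822 × 10^-3 × 105.99 = 0.2991 g
% Na2CO3 = 0.2991 / 0.5436 × 100 = 55.03 %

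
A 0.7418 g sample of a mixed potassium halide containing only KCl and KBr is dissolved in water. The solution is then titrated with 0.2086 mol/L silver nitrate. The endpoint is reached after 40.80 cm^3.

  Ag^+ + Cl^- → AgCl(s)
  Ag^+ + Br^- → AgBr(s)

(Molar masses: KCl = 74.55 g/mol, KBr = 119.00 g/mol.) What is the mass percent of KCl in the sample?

n(AgNO3) = 0.04080 × 0.2086 = 8.511 × 10^-3 mol
Let x = n(KCl), y = n(KBr).
Titrant: 1x + 1y = 8.511 × 10^-3;  mass: 74.55x + 119.00y = 0.7418
Solving, x = 6.097 × 10^-3 mol, y = 2.414 × 10^-3 mol
mass of KCl = 6.097 × 10^-3 × 74.55 = 0.4545 g
% KCl = 0.4545 / 0.7418 × 100 = 61.27 %

61.27 %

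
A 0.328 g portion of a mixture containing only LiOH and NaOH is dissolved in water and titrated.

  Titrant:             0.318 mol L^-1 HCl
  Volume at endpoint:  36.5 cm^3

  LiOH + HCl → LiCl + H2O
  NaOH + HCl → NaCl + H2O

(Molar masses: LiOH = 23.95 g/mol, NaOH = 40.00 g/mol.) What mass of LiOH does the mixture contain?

0.203 g

n(HCl) = 0.0365 × 0.318 = 0.0116 mol
Let x = n(LiOH), y = n(NaOH).
Titrant: 1x + 1y = 0.0116;  mass: 23.95x + 40.00y = 0.328
Solving, x = 8.49 × 10^-3 mol, y = 3.12 × 10^-3 mol
mass of LiOH = 8.49 × 10^-3 × 23.95 = 0.203 g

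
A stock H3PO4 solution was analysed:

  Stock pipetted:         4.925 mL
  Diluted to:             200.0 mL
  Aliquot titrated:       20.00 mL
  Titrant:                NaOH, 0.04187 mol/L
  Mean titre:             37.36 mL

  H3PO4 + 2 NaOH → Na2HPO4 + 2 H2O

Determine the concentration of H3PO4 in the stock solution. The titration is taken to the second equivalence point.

n(NaOH) = 0.03736 × 0.04187 = 1.564 × 10^-3 mol
From the 1:2 ratio, n(H3PO4) in the aliquot = 1/2 × 1.564 × 10^-3 = 7.821 × 10^-4 mol
[H3PO4]_dilute = 7.821 × 10^-4 / 0.02000 = 0.03911 mol/L
Dilution factor = 200.0 / 4.925 = 40.61
[H3PO4]_stock = 0.03911 × 40.61 = 1.588 mol/L

1.588 mol/L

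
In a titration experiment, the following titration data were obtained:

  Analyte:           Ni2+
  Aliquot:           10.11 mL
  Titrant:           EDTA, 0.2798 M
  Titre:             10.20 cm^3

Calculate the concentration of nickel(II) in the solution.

Ni^2+ + EDTA^4- → [Ni(EDTA)]^2-
n(EDTA) = 0.01020 L × 0.2798 mol/L = 2.854 × 10^-3 mol
n(Ni2+) = 2.854 × 10^-3 mol (1:1 mole ratio)
[Ni2+] = 2.854 × 10^-3 mol / 0.01011 L = 0.2823 mol/L

0.2823 M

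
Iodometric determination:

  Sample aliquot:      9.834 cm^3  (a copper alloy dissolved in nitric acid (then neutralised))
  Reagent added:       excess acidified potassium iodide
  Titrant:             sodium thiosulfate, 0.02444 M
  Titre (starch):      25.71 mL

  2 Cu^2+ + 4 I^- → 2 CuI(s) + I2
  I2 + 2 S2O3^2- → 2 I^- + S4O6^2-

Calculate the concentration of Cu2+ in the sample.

0.06390 M

n(S2O3^2-) = 0.02571 × 0.02444 = 6.284 × 10^-4 mol
n(I2) = n(S2O3^2-)/2 = 3.142 × 10^-4 mol
From the 2:1 ratio, n(Cu2+) in the aliquot = 2/1 × 3.142 × 10^-4 = 6.284 × 10^-4 mol
[Cu2+] = 6.284 × 10^-4 / 0.009834 = 0.06390 mol/L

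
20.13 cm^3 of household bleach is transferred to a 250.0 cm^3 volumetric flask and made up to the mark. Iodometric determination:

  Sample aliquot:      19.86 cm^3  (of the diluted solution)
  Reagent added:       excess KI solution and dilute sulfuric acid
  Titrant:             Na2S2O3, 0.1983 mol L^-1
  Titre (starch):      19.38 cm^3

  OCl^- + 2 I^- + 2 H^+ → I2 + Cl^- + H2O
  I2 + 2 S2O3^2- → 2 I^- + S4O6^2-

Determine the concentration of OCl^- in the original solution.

n(S2O3^2-) = 0.01938 × 0.1983 = 3.843 × 10^-3 mol
n(I2) = n(S2O3^2-)/2 = 1.922 × 10^-3 mol
n(OCl^-) in the aliquot = 1.922 × 10^-3 mol (1:1 ratio)
[OCl^-]_dilute = 1.922 × 10^-3 / 0.01986 = 0.09675 mol/L
[OCl^-]_original = 0.09675 × 250.0/20.13 = 1.202 mol/L

1.202 mol/L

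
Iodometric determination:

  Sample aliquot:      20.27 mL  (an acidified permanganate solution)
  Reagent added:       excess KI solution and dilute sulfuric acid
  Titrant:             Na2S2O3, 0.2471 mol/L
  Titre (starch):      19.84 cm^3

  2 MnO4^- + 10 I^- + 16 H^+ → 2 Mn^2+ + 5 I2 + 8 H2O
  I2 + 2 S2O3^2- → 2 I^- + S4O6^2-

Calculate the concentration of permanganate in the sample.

n(S2O3^2-) = 0.01984 × 0.2471 = 4.902 × 10^-3 mol
n(I2) = n(S2O3^2-)/2 = 2.451 × 10^-3 mol
From the 2:5 ratio, n(MnO4^-) in the aliquot = 2/5 × 2.451 × 10^-3 = 9.805 × 10^-4 mol
[MnO4^-] = 9.805 × 10^-4 / 0.02027 = 0.04837 mol/L

0.04837 mol/L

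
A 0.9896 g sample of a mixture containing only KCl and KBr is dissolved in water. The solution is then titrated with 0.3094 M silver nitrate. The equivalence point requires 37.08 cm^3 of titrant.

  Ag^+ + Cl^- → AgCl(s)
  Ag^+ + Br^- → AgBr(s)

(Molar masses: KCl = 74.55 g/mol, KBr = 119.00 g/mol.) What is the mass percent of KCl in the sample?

n(AgNO3) = 0.03708 × 0.3094 = 0.01147 mol
Let x = n(KCl), y = n(KBr).
Titrant: 1x + 1y = 0.01147;  mass: 74.55x + 119.00y = 0.9896
Solving, x = 8.451 × 10^-3 mol, y = 3.022 × 10^-3 mol
mass of KCl = 8.451 × 10^-3 × 74.55 = 0.6300 g
% KCl = 0.6300 / 0.9896 × 100 = 63.66 %

63.66 %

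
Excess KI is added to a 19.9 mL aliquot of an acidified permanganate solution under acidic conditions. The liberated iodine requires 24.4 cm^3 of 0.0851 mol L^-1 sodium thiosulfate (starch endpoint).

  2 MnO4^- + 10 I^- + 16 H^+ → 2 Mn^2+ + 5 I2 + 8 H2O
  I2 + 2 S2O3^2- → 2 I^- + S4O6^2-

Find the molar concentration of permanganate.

n(S2O3^2-) = 0.0244 × 0.0851 = 2.08 × 10^-3 mol
n(I2) = n(S2O3^2-)/2 = 1.04 × 10^-3 mol
From the 2:5 ratio, n(MnO4^-) in the aliquot = 2/5 × 1.04 × 10^-3 = 4.15 × 10^-4 mol
[MnO4^-] = 4.15 × 10^-4 / 0.0199 = 0.0209 mol/L

0.0209 mol/L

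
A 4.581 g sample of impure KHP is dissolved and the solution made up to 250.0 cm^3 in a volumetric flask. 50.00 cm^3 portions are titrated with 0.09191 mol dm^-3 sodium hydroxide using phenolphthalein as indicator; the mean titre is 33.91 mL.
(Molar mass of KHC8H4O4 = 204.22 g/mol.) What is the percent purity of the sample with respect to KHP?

69.47 %

KHC8H4O4 + NaOH → KNaC8H4O4 + H2O
n(NaOH) per titration = 0.03391 × 0.09191 = 3.117 × 10^-3 mol
n(KHC8H4O4) in each aliquot = 3.117 × 10^-3 mol (1:1 ratio)
n(KHC8H4O4) in the whole flask = 3.117 × 10^-3 × 250.0/50.00 = 0.01558 mol
mass of KHC8H4O4 = 0.01558 × 204.22 = 3.182 g
% KHC8H4O4 = 3.182 / 4.581 × 100 = 69.47 %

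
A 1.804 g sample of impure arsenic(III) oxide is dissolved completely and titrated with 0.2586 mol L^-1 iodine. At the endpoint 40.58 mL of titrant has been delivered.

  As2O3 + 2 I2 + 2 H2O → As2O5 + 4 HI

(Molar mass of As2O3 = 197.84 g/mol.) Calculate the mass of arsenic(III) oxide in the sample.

1.038 g

n(I2) = 0.04058 L × 0.2586 mol/L = 0.01049 mol
From the 1:2 ratio, n(As2O3) = 1/2 × 0.01049 = 5.247 × 10^-3 mol
mass of As2O3 = 5.247 × 10^-3 × 197.84 g/mol = 1.038 g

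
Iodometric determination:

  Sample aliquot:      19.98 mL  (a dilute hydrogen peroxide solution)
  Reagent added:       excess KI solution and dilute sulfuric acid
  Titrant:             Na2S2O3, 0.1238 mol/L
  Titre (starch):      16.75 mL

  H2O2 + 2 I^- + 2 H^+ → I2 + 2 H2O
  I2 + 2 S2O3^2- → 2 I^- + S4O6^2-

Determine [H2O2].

0.05189 mol/L

n(S2O3^2-) = 0.01675 × 0.1238 = 2.074 × 10^-3 mol
n(I2) = n(S2O3^2-)/2 = 1.037 × 10^-3 mol
n(H2O2) in the aliquot = 1.037 × 10^-3 mol (1:1 ratio)
[H2O2] = 1.037 × 10^-3 / 0.01998 = 0.05189 mol/L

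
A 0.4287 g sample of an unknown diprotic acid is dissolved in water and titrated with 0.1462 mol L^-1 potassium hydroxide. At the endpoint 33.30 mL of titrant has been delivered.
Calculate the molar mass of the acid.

n(KOH) = 0.03330 L × 0.1462 mol/L = 4.868 × 10^-3 mol
From the 1:2 ratio, n(H2A) = 1/2 × 4.868 × 10^-3 = 2.434 × 10^-3 mol
M = m / n = 0.4287 g / 2.434 × 10^-3 mol = 176.1 g/mol

176.1 g/mol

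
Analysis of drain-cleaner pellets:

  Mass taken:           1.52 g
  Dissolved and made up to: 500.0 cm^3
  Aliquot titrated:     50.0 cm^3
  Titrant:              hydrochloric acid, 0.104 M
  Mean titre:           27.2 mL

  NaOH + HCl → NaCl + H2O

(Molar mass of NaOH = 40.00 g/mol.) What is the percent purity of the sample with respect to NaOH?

74.4 %

n(HCl) per titration = 0.0272 × 0.104 = 2.83 × 10^-3 mol
n(NaOH) in each aliquot = 2.83 × 10^-3 mol (1:1 ratio)
n(NaOH) in the whole flask = 2.83 × 10^-3 × 500.0/50.0 = 0.0283 mol
mass of NaOH = 0.0283 × 40.00 = 1.13 g
% NaOH = 1.13 / 1.52 × 100 = 74.4 %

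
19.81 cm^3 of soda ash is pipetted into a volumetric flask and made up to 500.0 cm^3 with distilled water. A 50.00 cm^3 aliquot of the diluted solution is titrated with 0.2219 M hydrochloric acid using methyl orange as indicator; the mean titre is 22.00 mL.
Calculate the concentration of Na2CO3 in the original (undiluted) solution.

Na2CO3 + 2 HCl → 2 NaCl + H2O + CO2
n(HCl) = 0.02200 × 0.2219 = 4.882 × 10^-3 mol
From the 1:2 ratio, n(Na2CO3) in the aliquot = 1/2 × 4.882 × 10^-3 = 2.441 × 10^-3 mol
[Na2CO3]_dilute = 2.441 × 10^-3 / 0.05000 = 0.04882 mol/L
Dilution factor = 500.0 / 19.81 = 25.24
[Na2CO3]_stock = 0.04882 × 25.24 = 1.232 mol/L

1.232 M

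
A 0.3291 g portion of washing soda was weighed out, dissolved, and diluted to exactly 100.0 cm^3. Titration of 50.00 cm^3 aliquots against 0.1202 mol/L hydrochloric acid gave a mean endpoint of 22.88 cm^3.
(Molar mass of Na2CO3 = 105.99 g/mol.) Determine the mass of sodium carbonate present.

0.2915 g

Na2CO3 + 2 HCl → 2 NaCl + H2O + CO2
n(HCl) per titration = 0.02288 × 0.1202 = 2.750 × 10^-3 mol
From the 1:2 ratio, n(Na2CO3) in each aliquot = 1/2 × 2.750 × 10^-3 = 1.375 × 10^-3 mol
n(Na2CO3) in the whole flask = 1.375 × 10^-3 × 100.0/50.00 = 2.750 × 10^-3 mol
mass of Na2CO3 = 2.750 × 10^-3 × 105.99 = 0.2915 g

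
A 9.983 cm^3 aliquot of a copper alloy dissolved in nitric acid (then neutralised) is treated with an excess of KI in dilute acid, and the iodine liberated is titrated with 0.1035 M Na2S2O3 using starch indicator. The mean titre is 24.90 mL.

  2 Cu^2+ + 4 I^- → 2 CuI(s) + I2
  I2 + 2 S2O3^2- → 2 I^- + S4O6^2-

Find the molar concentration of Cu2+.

n(S2O3^2-) = 0.02490 × 0.1035 = 2.577 × 10^-3 mol
n(I2) = n(S2O3^2-)/2 = 1.289 × 10^-3 mol
From the 2:1 ratio, n(Cu2+) in the aliquot = 2/1 × 1.289 × 10^-3 = 2.577 × 10^-3 mol
[Cu2+] = 2.577 × 10^-3 / 0.009983 = 0.2582 mol/L

0.2582 M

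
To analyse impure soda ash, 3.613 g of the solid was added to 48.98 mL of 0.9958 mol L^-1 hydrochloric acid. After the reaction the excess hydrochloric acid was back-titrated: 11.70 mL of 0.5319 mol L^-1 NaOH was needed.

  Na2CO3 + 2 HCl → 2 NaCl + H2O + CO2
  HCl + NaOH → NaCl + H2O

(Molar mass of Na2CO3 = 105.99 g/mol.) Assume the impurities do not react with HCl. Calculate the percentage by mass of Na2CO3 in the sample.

n(HCl) added = 0.04898 × 0.9958 = 0.04877 mol
n(NaOH) used in back-titration = 0.01170 × 0.5319 = 6.223 × 10^-3 mol
n(HCl) left over = 6.223 × 10^-3 mol (1:1 ratio)
n(HCl) consumed by analyte = 0.04877 − 6.223 × 10^-3 = 0.04255 mol
From the 1:2 ratio, n(Na2CO3) = 1/2 × 0.04255 = 0.02128 mol
mass of Na2CO3 = 0.02128 × 105.99 = 2.255 g
% Na2CO3 = 2.255 / 3.613 × 100 = 62.41 %

62.41 %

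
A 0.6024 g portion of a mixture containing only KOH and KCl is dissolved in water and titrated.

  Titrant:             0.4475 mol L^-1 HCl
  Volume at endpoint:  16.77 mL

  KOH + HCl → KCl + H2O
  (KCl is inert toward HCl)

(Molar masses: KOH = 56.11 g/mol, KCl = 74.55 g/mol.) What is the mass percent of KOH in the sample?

n(HCl) = 0.01677 × 0.4475 = 7.505 × 10^-3 mol
Let x = n(KOH), y = n(KCl).
Titrant: 1x = 7.505 × 10^-3;  mass: 56.11x + 74.55y = 0.6024
Solving, x = 7.505 × 10^-3 mol, y = 2.432 × 10^-3 mol
mass of KOH = 7.505 × 10^-3 × 56.11 = 0.4211 g
% KOH = 0.4211 / 0.6024 × 100 = 69.90 %

69.90 %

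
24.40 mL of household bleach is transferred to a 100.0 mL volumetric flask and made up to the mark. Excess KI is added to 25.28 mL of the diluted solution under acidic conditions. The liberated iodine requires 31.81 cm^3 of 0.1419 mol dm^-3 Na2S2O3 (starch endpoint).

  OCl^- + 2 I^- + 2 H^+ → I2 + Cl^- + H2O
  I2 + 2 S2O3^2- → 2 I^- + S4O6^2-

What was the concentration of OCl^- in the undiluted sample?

0.3659 mol/L

n(S2O3^2-) = 0.03181 × 0.1419 = 4.514 × 10^-3 mol
n(I2) = n(S2O3^2-)/2 = 2.257 × 10^-3 mol
n(OCl^-) in the aliquot = 2.257 × 10^-3 mol (1:1 ratio)
[OCl^-]_dilute = 2.257 × 10^-3 / 0.02528 = 0.08928 mol/L
[OCl^-]_original = 0.08928 × 100.0/24.40 = 0.3659 mol/L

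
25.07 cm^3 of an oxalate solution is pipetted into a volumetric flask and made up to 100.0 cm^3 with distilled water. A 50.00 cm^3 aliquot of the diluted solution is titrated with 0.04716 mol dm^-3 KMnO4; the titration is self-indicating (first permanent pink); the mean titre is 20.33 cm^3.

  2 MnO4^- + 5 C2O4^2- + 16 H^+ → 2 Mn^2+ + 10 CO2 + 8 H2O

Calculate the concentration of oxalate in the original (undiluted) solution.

n(KMnO4) = 0.02033 × 0.04716 = 9.588 × 10^-4 mol
From the 5:2 ratio, n(C2O4^2-) in the aliquot = 5/2 × 9.588 × 10^-4 = 2.397 × 10^-3 mol
[C2O4^2-]_dilute = 2.397 × 10^-3 / 0.05000 = 0.04794 mol/L
Dilution factor = 100.0 / 25.07 = 3.989
[C2O4^2-]_stock = 0.04794 × 3.989 = 0.1912 mol/L

0.1912 mol/L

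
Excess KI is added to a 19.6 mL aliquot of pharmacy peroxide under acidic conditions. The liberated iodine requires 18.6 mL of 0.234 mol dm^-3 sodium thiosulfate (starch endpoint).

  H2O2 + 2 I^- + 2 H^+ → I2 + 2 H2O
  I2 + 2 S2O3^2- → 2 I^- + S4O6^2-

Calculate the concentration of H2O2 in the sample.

0.111 mol/L

n(S2O3^2-) = 0.0186 × 0.234 = 4.35 × 10^-3 mol
n(I2) = n(S2O3^2-)/2 = 2.18 × 10^-3 mol
n(H2O2) in the aliquot = 2.18 × 10^-3 mol (1:1 ratio)
[H2O2] = 2.18 × 10^-3 / 0.0196 = 0.111 mol/L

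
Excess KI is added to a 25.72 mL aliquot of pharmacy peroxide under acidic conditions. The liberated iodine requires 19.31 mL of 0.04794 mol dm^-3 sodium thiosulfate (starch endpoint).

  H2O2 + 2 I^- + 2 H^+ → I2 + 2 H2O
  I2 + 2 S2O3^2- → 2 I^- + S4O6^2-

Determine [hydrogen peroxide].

n(S2O3^2-) = 0.01931 × 0.04794 = 9.257 × 10^-4 mol
n(I2) = n(S2O3^2-)/2 = 4.629 × 10^-4 mol
n(H2O2) in the aliquot = 4.629 × 10^-4 mol (1:1 ratio)
[H2O2] = 4.629 × 10^-4 / 0.02572 = 0.01800 mol/L

0.01800 mol/L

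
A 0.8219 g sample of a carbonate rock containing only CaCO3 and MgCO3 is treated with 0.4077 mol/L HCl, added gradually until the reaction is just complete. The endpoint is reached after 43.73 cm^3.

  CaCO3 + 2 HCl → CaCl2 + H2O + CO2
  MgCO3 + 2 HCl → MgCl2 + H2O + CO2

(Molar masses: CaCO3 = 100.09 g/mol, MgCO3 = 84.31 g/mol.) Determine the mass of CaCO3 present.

n(HCl) = 0.04373 × 0.4077 = 0.01783 mol
Let x = n(CaCO3), y = n(MgCO3).
Titrant: 2x + 2y = 0.01783;  mass: 100.09x + 84.31y = 0.8219
Solving, x = 4.457 × 10^-3 mol, y = 4.457 × 10^-3 mol
mass of CaCO3 = 4.457 × 10^-3 × 100.09 = 0.4461 g

0.4461 g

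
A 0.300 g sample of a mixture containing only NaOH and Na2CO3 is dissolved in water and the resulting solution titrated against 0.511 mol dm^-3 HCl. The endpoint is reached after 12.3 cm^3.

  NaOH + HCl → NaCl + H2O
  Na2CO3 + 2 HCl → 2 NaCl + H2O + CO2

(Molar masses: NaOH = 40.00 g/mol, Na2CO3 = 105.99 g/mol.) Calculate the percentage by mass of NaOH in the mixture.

34.0 %

n(HCl) = 0.0123 × 0.511 = 6.29 × 10^-3 mol
Let x = n(NaOH), y = n(Na2CO3).
Titrant: 1x + 2y = 6.29 × 10^-3;  mass: 40.00x + 105.99y = 0.300
Solving, x = 2.55 × 10^-3 mol, y = 1.87 × 10^-3 mol
mass of NaOH = 2.55 × 10^-3 × 40.00 = 0.102 g
% NaOH = 0.102 / 0.300 × 100 = 34.0 %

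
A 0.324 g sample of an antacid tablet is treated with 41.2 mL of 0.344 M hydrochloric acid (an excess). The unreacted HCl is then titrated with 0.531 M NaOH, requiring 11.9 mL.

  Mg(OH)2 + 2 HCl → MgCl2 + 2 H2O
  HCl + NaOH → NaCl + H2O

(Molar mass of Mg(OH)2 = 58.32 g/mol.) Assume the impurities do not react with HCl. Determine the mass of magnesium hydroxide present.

0.229 g

n(HCl) added = 0.0412 × 0.344 = 0.0142 mol
n(NaOH) used in back-titration = 0.0119 × 0.531 = 6.32 × 10^-3 mol
n(HCl) left over = 6.32 × 10^-3 mol (1:1 ratio)
n(HCl) consumed by analyte = 0.0142 − 6.32 × 10^-3 = 7.85 × 10^-3 mol
From the 1:2 ratio, n(Mg(OH)2) = 1/2 × 7.85 × 10^-3 = 3.93 × 10^-3 mol
mass of Mg(OH)2 = 3.93 × 10^-3 × 58.32 = 0.229 g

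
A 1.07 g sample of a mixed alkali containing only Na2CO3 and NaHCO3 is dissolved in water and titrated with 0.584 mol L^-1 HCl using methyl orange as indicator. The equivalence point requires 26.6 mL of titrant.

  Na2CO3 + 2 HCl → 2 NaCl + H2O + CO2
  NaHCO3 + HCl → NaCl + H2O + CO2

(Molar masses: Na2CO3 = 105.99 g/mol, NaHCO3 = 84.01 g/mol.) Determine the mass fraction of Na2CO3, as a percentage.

37.5 %

n(HCl) = 0.0266 × 0.584 = 0.0155 mol
Let x = n(Na2CO3), y = n(NaHCO3).
Titrant: 2x + 1y = 0.0155;  mass: 105.99x + 84.01y = 1.07
Solving, x = 3.79 × 10^-3 mol, y = 7.96 × 10^-3 mol
mass of Na2CO3 = 3.79 × 10^-3 × 105.99 = 0.402 g
% Na2CO3 = 0.402 / 1.07 × 100 = 37.5 %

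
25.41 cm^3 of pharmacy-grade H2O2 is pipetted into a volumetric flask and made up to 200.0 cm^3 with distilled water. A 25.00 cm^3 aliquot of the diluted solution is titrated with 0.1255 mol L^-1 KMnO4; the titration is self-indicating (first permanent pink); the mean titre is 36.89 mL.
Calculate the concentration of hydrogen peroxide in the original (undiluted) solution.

3.644 mol/L

2 MnO4^- + 5 H2O2 + 6 H^+ → 2 Mn^2+ + 5 O2 + 8 H2O
n(KMnO4) = 0.03689 × 0.1255 = 4.630 × 10^-3 mol
From the 5:2 ratio, n(H2O2) in the aliquot = 5/2 × 4.630 × 10^-3 = 0.01157 mol
[H2O2]_dilute = 0.01157 / 0.02500 = 0.4630 mol/L
Dilution factor = 200.0 / 25.41 = 7.871
[H2O2]_stock = 0.4630 × 7.871 = 3.644 mol/L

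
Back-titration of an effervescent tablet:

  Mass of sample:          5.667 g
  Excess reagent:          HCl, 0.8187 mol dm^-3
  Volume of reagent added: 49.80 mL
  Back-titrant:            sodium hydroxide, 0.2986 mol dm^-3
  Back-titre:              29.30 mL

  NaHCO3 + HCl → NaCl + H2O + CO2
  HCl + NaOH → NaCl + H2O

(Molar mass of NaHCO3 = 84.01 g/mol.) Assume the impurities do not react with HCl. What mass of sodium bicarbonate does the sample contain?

n(HCl) added = 0.04980 × 0.8187 = 0.04077 mol
n(NaOH) used in back-titration = 0.02930 × 0.2986 = 8.749 × 10^-3 mol
n(HCl) left over = 8.749 × 10^-3 mol (1:1 ratio)
n(HCl) consumed by analyte = 0.04077 − 8.749 × 10^-3 = 0.03202 mol
n(NaHCO3) = 0.03202 mol (1:1 ratio)
mass of NaHCO3 = 0.03202 × 84.01 = 2.690 g

2.690 g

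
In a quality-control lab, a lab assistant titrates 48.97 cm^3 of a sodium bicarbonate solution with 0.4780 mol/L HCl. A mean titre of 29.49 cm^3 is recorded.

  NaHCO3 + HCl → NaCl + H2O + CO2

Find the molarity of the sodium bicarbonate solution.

n(HCl) = 0.02949 L × 0.4780 mol/L = 0.01410 mol
n(NaHCO3) = 0.01410 mol (1:1 mole ratio)
[NaHCO3] = 0.01410 mol / 0.04897 L = 0.2879 mol/L

0.2879 mol/L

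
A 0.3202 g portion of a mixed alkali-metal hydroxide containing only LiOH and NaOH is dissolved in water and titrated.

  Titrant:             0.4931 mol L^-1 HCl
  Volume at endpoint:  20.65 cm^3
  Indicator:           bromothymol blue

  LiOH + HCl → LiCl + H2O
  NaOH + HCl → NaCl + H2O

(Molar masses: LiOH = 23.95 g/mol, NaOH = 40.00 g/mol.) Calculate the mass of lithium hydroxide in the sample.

0.1300 g

n(HCl) = 0.02065 × 0.4931 = 0.01018 mol
Let x = n(LiOH), y = n(NaOH).
Titrant: 1x + 1y = 0.01018;  mass: 23.95x + 40.00y = 0.3202
Solving, x = 5.427 × 10^-3 mol, y = 4.756 × 10^-3 mol
mass of LiOH = 5.427 × 10^-3 × 23.95 = 0.1300 g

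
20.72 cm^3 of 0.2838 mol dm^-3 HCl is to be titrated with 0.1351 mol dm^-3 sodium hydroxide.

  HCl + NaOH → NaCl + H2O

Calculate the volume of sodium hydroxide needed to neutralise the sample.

n(HCl) = 0.02072 L × 0.2838 mol/L = 5.880 × 10^-3 mol
n(NaOH) = 5.880 × 10^-3 mol (1:1 stoichiometry)
V(NaOH) = 5.880 × 10^-3 mol / 0.1351 mol/L = 0.04353 L = 43.53 mL

43.53 mL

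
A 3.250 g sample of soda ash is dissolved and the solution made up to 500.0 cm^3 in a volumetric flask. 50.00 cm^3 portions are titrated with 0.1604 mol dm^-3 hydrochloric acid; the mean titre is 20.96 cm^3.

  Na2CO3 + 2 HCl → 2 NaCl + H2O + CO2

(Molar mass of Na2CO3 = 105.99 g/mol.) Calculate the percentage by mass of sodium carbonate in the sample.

54.82 %

n(HCl) per titration = 0.02096 × 0.1604 = 3.362 × 10^-3 mol
From the 1:2 ratio, n(Na2CO3) in each aliquot = 1/2 × 3.362 × 10^-3 = 1.681 × 10^-3 mol
n(Na2CO3) in the whole flask = 1.681 × 10^-3 × 500.0/50.00 = 0.01681 mol
mass of Na2CO3 = 0.01681 × 105.99 = 1.782 g
% Na2CO3 = 1.782 / 3.250 × 100 = 54.82 %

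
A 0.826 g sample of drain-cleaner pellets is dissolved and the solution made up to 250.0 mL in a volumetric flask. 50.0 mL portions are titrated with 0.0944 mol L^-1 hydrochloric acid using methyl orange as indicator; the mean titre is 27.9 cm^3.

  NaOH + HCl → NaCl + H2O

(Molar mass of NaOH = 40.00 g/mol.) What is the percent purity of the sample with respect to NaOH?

n(HCl) per titration = 0.0279 × 0.0944 = 2.63 × 10^-3 mol
n(NaOH) in each aliquot = 2.63 × 10^-3 mol (1:1 ratio)
n(NaOH) in the whole flask = 2.63 × 10^-3 × 250.0/50.0 = 0.0132 mol
mass of NaOH = 0.0132 × 40.00 = 0.527 g
% NaOH = 0.527 / 0.826 × 100 = 63.8 %

63.8 %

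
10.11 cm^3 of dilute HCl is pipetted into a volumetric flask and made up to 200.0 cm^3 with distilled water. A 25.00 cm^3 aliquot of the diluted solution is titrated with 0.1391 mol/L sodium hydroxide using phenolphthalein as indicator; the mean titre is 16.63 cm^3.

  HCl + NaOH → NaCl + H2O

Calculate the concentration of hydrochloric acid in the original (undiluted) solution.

n(NaOH) = 0.01663 × 0.1391 = 2.313 × 10^-3 mol
n(HCl) in the aliquot = 2.313 × 10^-3 mol (1:1 ratio)
[HCl]_dilute = 2.313 × 10^-3 / 0.02500 = 0.09253 mol/L
Dilution factor = 200.0 / 10.11 = 19.78
[HCl]_stock = 0.09253 × 19.78 = 1.830 mol/L

1.830 mol/L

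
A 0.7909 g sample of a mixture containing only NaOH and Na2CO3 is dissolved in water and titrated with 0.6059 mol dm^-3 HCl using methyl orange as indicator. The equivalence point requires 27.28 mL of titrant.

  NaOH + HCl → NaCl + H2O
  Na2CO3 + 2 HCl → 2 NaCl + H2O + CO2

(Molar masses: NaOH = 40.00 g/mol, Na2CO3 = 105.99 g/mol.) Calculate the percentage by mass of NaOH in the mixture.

n(HCl) = 0.02728 × 0.6059 = 0.01653 mol
Let x = n(NaOH), y = n(Na2CO3).
Titrant: 1x + 2y = 0.01653;  mass: 40.00x + 105.99y = 0.7909
Solving, x = 6.545 × 10^-3 mol, y = 4.992 × 10^-3 mol
mass of NaOH = 6.545 × 10^-3 × 40.00 = 0.2618 g
% NaOH = 0.2618 / 0.7909 × 100 = 33.10 %

33.10 %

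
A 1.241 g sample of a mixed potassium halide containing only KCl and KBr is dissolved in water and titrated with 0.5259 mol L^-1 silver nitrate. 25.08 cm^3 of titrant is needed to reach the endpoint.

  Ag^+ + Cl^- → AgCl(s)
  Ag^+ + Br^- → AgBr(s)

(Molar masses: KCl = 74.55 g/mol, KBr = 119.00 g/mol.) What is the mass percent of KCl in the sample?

n(AgNO3) = 0.02508 × 0.5259 = 0.01319 mol
Let x = n(KCl), y = n(KBr).
Titrant: 1x + 1y = 0.01319;  mass: 74.55x + 119.00y = 1.241
Solving, x = 7.392 × 10^-3 mol, y = 5.798 × 10^-3 mol
mass of KCl = 7.392 × 10^-3 × 74.55 = 0.5510 g
% KCl = 0.5510 / 1.241 × 100 = 44.40 %

44.40 %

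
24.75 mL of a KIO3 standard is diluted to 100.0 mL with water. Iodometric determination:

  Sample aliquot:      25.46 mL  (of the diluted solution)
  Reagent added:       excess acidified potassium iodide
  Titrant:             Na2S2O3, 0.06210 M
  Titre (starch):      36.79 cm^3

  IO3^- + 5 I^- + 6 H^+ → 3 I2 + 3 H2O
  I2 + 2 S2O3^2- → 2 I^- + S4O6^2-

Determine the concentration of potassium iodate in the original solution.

0.06043 M

n(S2O3^2-) = 0.03679 × 0.06210 = 2.285 × 10^-3 mol
n(I2) = n(S2O3^2-)/2 = 1.142 × 10^-3 mol
From the 1:3 ratio, n(IO3^-) in the aliquot = 1/3 × 1.142 × 10^-3 = 3.808 × 10^-4 mol
[IO3^-]_dilute = 3.808 × 10^-4 / 0.02546 = 0.01496 mol/L
[IO3^-]_original = 0.01496 × 100.0/24.75 = 0.06043 mol/L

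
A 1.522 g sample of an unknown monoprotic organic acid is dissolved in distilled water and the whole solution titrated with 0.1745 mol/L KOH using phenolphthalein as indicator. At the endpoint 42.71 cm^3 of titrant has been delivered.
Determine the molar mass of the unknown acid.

204.2 g/mol

n(KOH) = 0.04271 L × 0.1745 mol/L = 7.453 × 10^-3 mol
n(HA) = 7.453 × 10^-3 mol (1:1 ratio)
M = m / n = 1.522 g / 7.453 × 10^-3 mol = 204.2 g/mol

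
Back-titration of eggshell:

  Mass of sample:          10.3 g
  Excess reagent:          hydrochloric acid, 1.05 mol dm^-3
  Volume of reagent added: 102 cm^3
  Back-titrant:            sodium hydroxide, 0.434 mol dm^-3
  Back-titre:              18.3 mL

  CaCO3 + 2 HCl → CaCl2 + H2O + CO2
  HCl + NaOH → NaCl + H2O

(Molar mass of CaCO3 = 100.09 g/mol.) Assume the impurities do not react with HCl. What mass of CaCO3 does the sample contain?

4.96 g

n(HCl) added = 0.102 × 1.05 = 0.107 mol
n(NaOH) used in back-titration = 0.0183 × 0.434 = 7.94 × 10^-3 mol
n(HCl) left over = 7.94 × 10^-3 mol (1:1 ratio)
n(HCl) consumed by analyte = 0.107 − 7.94 × 10^-3 = 0.0992 mol
From the 1:2 ratio, n(CaCO3) = 1/2 × 0.0992 = 0.0496 mol
mass of CaCO3 = 0.0496 × 100.09 = 4.96 g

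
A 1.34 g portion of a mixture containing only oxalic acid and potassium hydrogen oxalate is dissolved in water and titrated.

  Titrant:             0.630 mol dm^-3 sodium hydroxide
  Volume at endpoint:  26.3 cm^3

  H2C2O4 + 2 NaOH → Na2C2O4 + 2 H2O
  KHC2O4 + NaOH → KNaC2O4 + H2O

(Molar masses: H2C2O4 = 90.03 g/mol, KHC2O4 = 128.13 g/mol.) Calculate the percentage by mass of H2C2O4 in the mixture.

31.6 %

n(NaOH) = 0.0263 × 0.630 = 0.0166 mol
Let x = n(H2C2O4), y = n(KHC2O4).
Titrant: 2x + 1y = 0.0166;  mass: 90.03x + 128.13y = 1.34
Solving, x = 4.71 × 10^-3 mol, y = 7.15 × 10^-3 mol
mass of H2C2O4 = 4.71 × 10^-3 × 90.03 = 0.424 g
% H2C2O4 = 0.424 / 1.34 × 100 = 31.6 %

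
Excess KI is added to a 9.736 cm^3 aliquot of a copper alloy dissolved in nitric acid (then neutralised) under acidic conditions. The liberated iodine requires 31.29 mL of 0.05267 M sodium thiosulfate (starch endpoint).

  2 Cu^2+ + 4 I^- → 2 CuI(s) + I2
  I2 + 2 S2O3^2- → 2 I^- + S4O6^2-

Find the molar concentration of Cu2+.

n(S2O3^2-) = 0.03129 × 0.05267 = 1.648 × 10^-3 mol
n(I2) = n(S2O3^2-)/2 = 8.240 × 10^-4 mol
From the 2:1 ratio, n(Cu2+) in the aliquot = 2/1 × 8.240 × 10^-4 = 1.648 × 10^-3 mol
[Cu2+] = 1.648 × 10^-3 / 0.009736 = 0.1693 mol/L

0.1693 M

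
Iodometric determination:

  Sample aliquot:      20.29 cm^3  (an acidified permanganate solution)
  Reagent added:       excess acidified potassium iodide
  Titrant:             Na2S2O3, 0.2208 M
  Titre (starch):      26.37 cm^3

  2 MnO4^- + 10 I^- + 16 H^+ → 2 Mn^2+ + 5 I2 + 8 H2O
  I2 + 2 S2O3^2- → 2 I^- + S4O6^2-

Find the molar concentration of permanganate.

n(S2O3^2-) = 0.02637 × 0.2208 = 5.822 × 10^-3 mol
n(I2) = n(S2O3^2-)/2 = 2.911 × 10^-3 mol
From the 2:5 ratio, n(MnO4^-) in the aliquot = 2/5 × 2.911 × 10^-3 = 1.164 × 10^-3 mol
[MnO4^-] = 1.164 × 10^-3 / 0.02029 = 0.05739 mol/L

0.05739 M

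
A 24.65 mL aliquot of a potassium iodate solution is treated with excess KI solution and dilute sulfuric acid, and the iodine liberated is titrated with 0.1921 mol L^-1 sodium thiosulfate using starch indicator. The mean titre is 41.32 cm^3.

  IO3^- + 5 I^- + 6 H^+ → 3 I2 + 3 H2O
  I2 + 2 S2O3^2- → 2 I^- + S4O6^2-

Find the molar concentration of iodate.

n(S2O3^2-) = 0.04132 × 0.1921 = 7.938 × 10^-3 mol
n(I2) = n(S2O3^2-)/2 = 3.969 × 10^-3 mol
From the 1:3 ratio, n(IO3^-) in the aliquot = 1/3 × 3.969 × 10^-3 = 1.323 × 10^-3 mol
[IO3^-] = 1.323 × 10^-3 / 0.02465 = 0.05367 mol/L

0.05367 mol/L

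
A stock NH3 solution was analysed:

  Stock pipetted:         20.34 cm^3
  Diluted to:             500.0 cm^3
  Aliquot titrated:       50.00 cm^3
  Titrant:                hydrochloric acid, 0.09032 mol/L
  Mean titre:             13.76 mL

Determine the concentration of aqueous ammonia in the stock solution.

NH3 + HCl → NH4Cl
n(HCl) = 0.01376 × 0.09032 = 1.243 × 10^-3 mol
n(NH3) in the aliquot = 1.243 × 10^-3 mol (1:1 ratio)
[NH3]_dilute = 1.243 × 10^-3 / 0.05000 = 0.02486 mol/L
Dilution factor = 500.0 / 20.34 = 24.58
[NH3]_stock = 0.02486 × 24.58 = 0.6110 mol/L

0.6110 mol/L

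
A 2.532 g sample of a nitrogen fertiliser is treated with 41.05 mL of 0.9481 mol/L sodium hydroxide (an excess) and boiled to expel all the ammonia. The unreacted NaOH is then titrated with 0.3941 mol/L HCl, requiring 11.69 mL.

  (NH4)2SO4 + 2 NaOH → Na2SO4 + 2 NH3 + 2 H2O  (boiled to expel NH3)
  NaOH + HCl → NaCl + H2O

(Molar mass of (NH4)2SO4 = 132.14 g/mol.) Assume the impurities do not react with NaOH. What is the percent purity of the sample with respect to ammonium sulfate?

n(NaOH) added = 0.04105 × 0.9481 = 0.03892 mol
n(HCl) used in back-titration = 0.01169 × 0.3941 = 4.607 × 10^-3 mol
n(NaOH) left over = 4.607 × 10^-3 mol (1:1 ratio)
n(NaOH) consumed by analyte = 0.03892 − 4.607 × 10^-3 = 0.03431 mol
From the 1:2 ratio, n((NH4)2SO4) = 1/2 × 0.03431 = 0.01716 mol
mass of (NH4)2SO4 = 0.01716 × 132.14 = 2.267 g
% (NH4)2SO4 = 2.267 / 2.532 × 100 = 89.53 %

89.53 %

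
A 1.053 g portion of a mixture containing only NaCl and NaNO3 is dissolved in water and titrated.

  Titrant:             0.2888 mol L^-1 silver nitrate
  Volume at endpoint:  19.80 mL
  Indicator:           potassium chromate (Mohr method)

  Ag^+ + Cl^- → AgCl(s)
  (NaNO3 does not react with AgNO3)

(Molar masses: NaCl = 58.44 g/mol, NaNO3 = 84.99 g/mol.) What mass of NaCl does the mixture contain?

0.3342 g

n(AgNO3) = 0.01980 × 0.2888 = 5.718 × 10^-3 mol
Let x = n(NaCl), y = n(NaNO3).
Titrant: 1x = 5.718 × 10^-3;  mass: 58.44x + 84.99y = 1.053
Solving, x = 5.718 × 10^-3 mol, y = 8.458 × 10^-3 mol
mass of NaCl = 5.718 × 10^-3 × 58.44 = 0.3342 g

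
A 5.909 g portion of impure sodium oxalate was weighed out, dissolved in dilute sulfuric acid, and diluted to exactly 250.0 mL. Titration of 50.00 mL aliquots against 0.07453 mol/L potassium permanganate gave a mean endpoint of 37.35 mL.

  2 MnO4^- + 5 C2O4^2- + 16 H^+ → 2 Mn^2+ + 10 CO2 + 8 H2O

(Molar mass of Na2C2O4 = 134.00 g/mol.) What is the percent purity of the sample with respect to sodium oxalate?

78.91 %

n(KMnO4) per titration = 0.03735 × 0.07453 = 2.784 × 10^-3 mol
From the 5:2 ratio, n(Na2C2O4) in each aliquot = 5/2 × 2.784 × 10^-3 = 6.959 × 10^-3 mol
n(Na2C2O4) in the whole flask = 6.959 × 10^-3 × 250.0/50.00 = 0.03480 mol
mass of Na2C2O4 = 0.03480 × 134.00 = 4.663 g
% Na2C2O4 = 4.663 / 5.909 × 100 = 78.91 %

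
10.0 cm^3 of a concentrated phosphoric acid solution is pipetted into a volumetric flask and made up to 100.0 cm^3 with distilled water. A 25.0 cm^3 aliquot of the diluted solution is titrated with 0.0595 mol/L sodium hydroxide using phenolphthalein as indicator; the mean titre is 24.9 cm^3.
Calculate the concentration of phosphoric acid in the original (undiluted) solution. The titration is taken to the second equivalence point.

0.296 mol/L

H3PO4 + 2 NaOH → Na2HPO4 + 2 H2O
n(NaOH) = 0.0249 × 0.0595 = 1.48 × 10^-3 mol
From the 1:2 ratio, n(H3PO4) in the aliquot = 1/2 × 1.48 × 10^-3 = 7.41 × 10^-4 mol
[H3PO4]_dilute = 7.41 × 10^-4 / 0.0250 = 0.0296 mol/L
Dilution factor = 100.0 / 10.0 = 10.00
[H3PO4]_stock = 0.0296 × 10.00 = 0.296 mol/L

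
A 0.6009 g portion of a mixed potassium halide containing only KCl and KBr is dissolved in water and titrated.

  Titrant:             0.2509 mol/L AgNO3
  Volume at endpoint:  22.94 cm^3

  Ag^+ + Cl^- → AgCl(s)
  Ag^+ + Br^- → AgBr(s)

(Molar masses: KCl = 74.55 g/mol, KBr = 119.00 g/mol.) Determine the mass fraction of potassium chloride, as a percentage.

23.45 %

n(AgNO3) = 0.02294 × 0.2509 = 5.756 × 10^-3 mol
Let x = n(KCl), y = n(KBr).
Titrant: 1x + 1y = 5.756 × 10^-3;  mass: 74.55x + 119.00y = 0.6009
Solving, x = 1.890 × 10^-3 mol, y = 3.865 × 10^-3 mol
mass of KCl = 1.890 × 10^-3 × 74.55 = 0.1409 g
% KCl = 0.1409 / 0.6009 × 100 = 23.45 %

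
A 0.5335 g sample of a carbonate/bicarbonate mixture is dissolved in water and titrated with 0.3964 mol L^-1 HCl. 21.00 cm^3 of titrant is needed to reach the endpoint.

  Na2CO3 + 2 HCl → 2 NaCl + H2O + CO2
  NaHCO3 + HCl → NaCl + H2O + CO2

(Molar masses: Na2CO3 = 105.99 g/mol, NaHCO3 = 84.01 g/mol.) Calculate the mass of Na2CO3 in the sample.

0.2834 g

n(HCl) = 0.02100 × 0.3964 = 8.324 × 10^-3 mol
Let x = n(Na2CO3), y = n(NaHCO3).
Titrant: 2x + 1y = 8.324 × 10^-3;  mass: 105.99x + 84.01y = 0.5335
Solving, x = 2.673 × 10^-3 mol, y = 2.978 × 10^-3 mol
mass of Na2CO3 = 2.673 × 10^-3 × 105.99 = 0.2834 g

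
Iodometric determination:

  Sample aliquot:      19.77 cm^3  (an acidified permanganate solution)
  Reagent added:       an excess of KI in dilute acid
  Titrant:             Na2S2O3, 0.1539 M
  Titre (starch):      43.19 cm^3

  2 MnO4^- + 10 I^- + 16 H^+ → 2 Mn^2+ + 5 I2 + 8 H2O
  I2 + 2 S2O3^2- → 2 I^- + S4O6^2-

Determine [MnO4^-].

0.06724 M

n(S2O3^2-) = 0.04319 × 0.1539 = 6.647 × 10^-3 mol
n(I2) = n(S2O3^2-)/2 = 3.323 × 10^-3 mol
From the 2:5 ratio, n(MnO4^-) in the aliquot = 2/5 × 3.323 × 10^-3 = 1.329 × 10^-3 mol
[MnO4^-] = 1.329 × 10^-3 / 0.01977 = 0.06724 mol/L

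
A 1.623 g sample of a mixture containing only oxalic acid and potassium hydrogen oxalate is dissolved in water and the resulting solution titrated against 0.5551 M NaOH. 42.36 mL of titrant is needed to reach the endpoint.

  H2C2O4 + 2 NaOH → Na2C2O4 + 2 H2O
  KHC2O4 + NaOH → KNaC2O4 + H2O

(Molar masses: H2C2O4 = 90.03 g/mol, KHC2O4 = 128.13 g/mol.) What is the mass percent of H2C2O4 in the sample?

n(NaOH) = 0.04236 × 0.5551 = 0.02351 mol
Let x = n(H2C2O4), y = n(KHC2O4).
Titrant: 2x + 1y = 0.02351;  mass: 90.03x + 128.13y = 1.623
Solving, x = 8.361 × 10^-3 mol, y = 6.792 × 10^-3 mol
mass of H2C2O4 = 8.361 × 10^-3 × 90.03 = 0.7527 g
% H2C2O4 = 0.7527 / 1.623 × 100 = 46.38 %

46.38 %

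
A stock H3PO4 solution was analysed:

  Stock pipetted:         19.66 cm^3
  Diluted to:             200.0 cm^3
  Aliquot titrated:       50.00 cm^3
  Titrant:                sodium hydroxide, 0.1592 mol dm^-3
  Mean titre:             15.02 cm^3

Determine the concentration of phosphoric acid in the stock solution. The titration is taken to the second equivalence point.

0.2433 mol/L

H3PO4 + 2 NaOH → Na2HPO4 + 2 H2O
n(NaOH) = 0.01502 × 0.1592 = 2.391 × 10^-3 mol
From the 1:2 ratio, n(H3PO4) in the aliquot = 1/2 × 2.391 × 10^-3 = 1.196 × 10^-3 mol
[H3PO4]_dilute = 1.196 × 10^-3 / 0.05000 = 0.02391 mol/L
Dilution factor = 200.0 / 19.66 = 10.17
[H3PO4]_stock = 0.02391 × 10.17 = 0.2433 mol/L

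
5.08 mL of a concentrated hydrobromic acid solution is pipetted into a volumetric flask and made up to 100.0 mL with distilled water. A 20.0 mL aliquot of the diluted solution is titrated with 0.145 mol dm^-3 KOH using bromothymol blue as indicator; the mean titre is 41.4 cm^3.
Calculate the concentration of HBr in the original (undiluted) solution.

HBr + KOH → KBr + H2O
n(KOH) = 0.0414 × 0.145 = 6.00 × 10^-3 mol
n(HBr) in the aliquot = 6.00 × 10^-3 mol (1:1 ratio)
[HBr]_dilute = 6.00 × 10^-3 / 0.0200 = 0.300 mol/L
Dilution factor = 100.0 / 5.08 = 19.69
[HBr]_stock = 0.300 × 19.69 = 5.91 mol/L

5.91 mol/L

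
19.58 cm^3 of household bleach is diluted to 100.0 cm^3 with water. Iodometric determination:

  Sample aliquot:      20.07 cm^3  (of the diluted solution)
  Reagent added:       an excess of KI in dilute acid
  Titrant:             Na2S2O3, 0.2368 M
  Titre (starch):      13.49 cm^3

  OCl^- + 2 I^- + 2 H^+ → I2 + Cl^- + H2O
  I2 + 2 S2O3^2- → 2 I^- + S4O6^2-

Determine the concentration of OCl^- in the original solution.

0.4064 M

n(S2O3^2-) = 0.01349 × 0.2368 = 3.194 × 10^-3 mol
n(I2) = n(S2O3^2-)/2 = 1.597 × 10^-3 mol
n(OCl^-) in the aliquot = 1.597 × 10^-3 mol (1:1 ratio)
[OCl^-]_dilute = 1.597 × 10^-3 / 0.02007 = 0.07958 mol/L
[OCl^-]_original = 0.07958 × 100.0/19.58 = 0.4064 mol/L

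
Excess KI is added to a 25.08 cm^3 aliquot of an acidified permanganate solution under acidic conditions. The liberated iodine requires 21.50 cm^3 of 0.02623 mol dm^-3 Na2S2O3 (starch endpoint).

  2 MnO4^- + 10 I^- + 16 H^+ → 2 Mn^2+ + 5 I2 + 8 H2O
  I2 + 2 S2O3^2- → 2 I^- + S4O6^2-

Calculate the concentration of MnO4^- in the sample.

n(S2O3^2-) = 0.02150 × 0.02623 = 5.639 × 10^-4 mol
n(I2) = n(S2O3^2-)/2 = 2.820 × 10^-4 mol
From the 2:5 ratio, n(MnO4^-) in the aliquot = 2/5 × 2.820 × 10^-4 = 1.128 × 10^-4 mol
[MnO4^-] = 1.128 × 10^-4 / 0.02508 = 0.004497 mol/L

0.004497 mol/L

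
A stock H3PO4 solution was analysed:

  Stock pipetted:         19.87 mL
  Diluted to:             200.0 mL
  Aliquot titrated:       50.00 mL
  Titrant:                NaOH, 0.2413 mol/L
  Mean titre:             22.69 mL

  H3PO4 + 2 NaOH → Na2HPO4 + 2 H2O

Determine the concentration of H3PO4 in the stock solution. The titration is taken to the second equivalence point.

0.5511 mol/L

n(NaOH) = 0.02269 × 0.2413 = 5.475 × 10^-3 mol
From the 1:2 ratio, n(H3PO4) in the aliquot = 1/2 × 5.475 × 10^-3 = 2.738 × 10^-3 mol
[H3PO4]_dilute = 2.738 × 10^-3 / 0.05000 = 0.05475 mol/L
Dilution factor = 200.0 / 19.87 = 10.07
[H3PO4]_stock = 0.05475 × 10.07 = 0.5511 mol/L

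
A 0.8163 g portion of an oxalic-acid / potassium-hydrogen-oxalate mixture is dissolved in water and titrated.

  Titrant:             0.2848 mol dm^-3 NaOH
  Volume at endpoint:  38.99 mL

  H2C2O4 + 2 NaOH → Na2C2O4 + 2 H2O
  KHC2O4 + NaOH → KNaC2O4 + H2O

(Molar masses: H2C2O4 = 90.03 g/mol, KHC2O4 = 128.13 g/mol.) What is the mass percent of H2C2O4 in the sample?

40.24 %

n(NaOH) = 0.03899 × 0.2848 = 0.01110 mol
Let x = n(H2C2O4), y = n(KHC2O4).
Titrant: 2x + 1y = 0.01110;  mass: 90.03x + 128.13y = 0.8163
Solving, x = 3.649 × 10^-3 mol, y = 3.807 × 10^-3 mol
mass of H2C2O4 = 3.649 × 10^-3 × 90.03 = 0.3285 g
% H2C2O4 = 0.3285 / 0.8163 × 100 = 40.24 %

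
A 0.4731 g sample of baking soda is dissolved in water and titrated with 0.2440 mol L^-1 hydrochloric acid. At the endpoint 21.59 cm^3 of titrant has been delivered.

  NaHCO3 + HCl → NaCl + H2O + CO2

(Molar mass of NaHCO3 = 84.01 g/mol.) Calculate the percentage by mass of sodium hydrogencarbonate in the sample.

n(HCl) = 0.02159 L × 0.2440 mol/L = 5.268 × 10^-3 mol
n(NaHCO3) = 5.268 × 10^-3 mol (1:1 ratio)
mass of NaHCO3 = 5.268 × 10^-3 × 84.01 g/mol = 0.4426 g
% NaHCO3 = 0.4426 / 0.4731 × 100 = 93.54 %

93.54 %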